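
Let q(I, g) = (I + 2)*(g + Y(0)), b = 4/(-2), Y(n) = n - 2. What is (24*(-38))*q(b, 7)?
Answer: 0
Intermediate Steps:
Y(n) = -2 + n
b = -2 (b = 4*(-1/2) = -2)
q(I, g) = (-2 + g)*(2 + I) (q(I, g) = (I + 2)*(g + (-2 + 0)) = (2 + I)*(g - 2) = (2 + I)*(-2 + g) = (-2 + g)*(2 + I))
(24*(-38))*q(b, 7) = (24*(-38))*(-4 - 2*(-2) + 2*7 - 2*7) = -912*(-4 + 4 + 14 - 14) = -912*0 = 0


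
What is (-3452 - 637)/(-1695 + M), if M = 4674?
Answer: -1363/993 ≈ -1.3726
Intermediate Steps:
(-3452 - 637)/(-1695 + M) = (-3452 - 637)/(-1695 + 4674) = -4089/2979 = -4089*1/2979 = -1363/993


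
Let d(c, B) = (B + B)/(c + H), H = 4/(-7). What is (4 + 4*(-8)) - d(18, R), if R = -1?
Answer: -1701/61 ≈ -27.885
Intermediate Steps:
H = -4/7 (H = 4*(-1/7) = -4/7 ≈ -0.57143)
d(c, B) = 2*B/(-4/7 + c) (d(c, B) = (B + B)/(c - 4/7) = (2*B)/(-4/7 + c) = 2*B/(-4/7 + c))
(4 + 4*(-8)) - d(18, R) = (4 + 4*(-8)) - 14*(-1)/(-4 + 7*18) = (4 - 32) - 14*(-1)/(-4 + 126) = -28 - 14*(-1)/122 = -28 - 1*(-7/61) = -28 + 7/61 = -1701/61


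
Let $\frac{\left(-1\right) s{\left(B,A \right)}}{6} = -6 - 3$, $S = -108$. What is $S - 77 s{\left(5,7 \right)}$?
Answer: $-4266$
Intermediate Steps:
$s{\left(B,A \right)} = 54$ ($s{\left(B,A \right)} = - 6 \left(-6 - 3\right) = \left(-6\right) \left(-9\right) = 54$)
$S - 77 s{\left(5,7 \right)} = -108 - 4158 = -4266$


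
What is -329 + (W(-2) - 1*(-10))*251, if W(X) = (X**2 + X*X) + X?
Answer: 3687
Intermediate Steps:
W(X) = X + 2*X**2 (W(X) = (X**2 + X**2) + X = 2*X**2 + X = X + 2*X**2)
-329 + (W(-2) - 1*(-10))*251 = -329 + (-2*(1 + 2*(-2)) - 1*(-10))*251 = -329 + (-2*(1 - 4) + 10)*251 = -329 + (-2*(-3) + 10)*251 = -329 + (6 + 10)*251 = -329 + 16*251 = -329 + 4016 = 3687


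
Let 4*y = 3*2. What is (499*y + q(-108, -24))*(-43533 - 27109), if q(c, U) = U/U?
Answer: -52946179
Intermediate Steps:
y = 3/2 (y = (3*2)/4 = (1/4)*6 = 3/2 ≈ 1.5000)
q(c, U) = 1
(499*y + q(-108, -24))*(-43533 - 27109) = (499*(3/2) + 1)*(-43533 - 27109) = (1497/2 + 1)*(-70642) = (1499/2)*(-70642) = -52946179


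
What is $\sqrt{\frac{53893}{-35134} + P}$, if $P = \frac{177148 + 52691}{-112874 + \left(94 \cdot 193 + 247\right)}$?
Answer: $\frac{i \sqrt{4856717279400253410}}{1106545330} \approx 1.9916 i$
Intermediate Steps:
$P = - \frac{76613}{31495}$ ($P = \frac{229839}{-112874 + \left(18142 + 247\right)} = \frac{229839}{-112874 + 18389} = \frac{229839}{-94485} = 229839 \left(- \frac{1}{94485}\right) = - \frac{76613}{31495} \approx -2.4325$)
$\sqrt{\frac{53893}{-35134} + P} = \sqrt{\frac{53893}{-35134} - \frac{76613}{31495}} = \sqrt{53893 \left(- \frac{1}{35134}\right) - \frac{76613}{31495}} = \sqrt{- \frac{53893}{35134} - \frac{76613}{31495}} = \sqrt{- \frac{4389081177}{1106545330}} = \frac{i \sqrt{4856717279400253410}}{1106545330}$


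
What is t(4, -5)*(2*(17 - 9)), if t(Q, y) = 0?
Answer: 0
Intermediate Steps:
t(4, -5)*(2*(17 - 9)) = 0*(2*(17 - 9)) = 0*(2*8) = 0*16 = 0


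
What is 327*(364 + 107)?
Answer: 154017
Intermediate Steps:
327*(364 + 107) = 327*471 = 154017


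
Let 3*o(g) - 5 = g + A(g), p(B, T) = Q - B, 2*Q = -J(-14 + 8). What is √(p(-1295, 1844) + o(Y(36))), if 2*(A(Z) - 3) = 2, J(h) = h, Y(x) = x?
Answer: √1313 ≈ 36.235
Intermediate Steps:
Q = 3 (Q = (-(-14 + 8))/2 = (-1*(-6))/2 = (½)*6 = 3)
A(Z) = 4 (A(Z) = 3 + (½)*2 = 3 + 1 = 4)
p(B, T) = 3 - B
o(g) = 3 + g/3 (o(g) = 5/3 + (g + 4)/3 = 5/3 + (4 + g)/3 = 5/3 + (4/3 + g/3) = 3 + g/3)
√(p(-1295, 1844) + o(Y(36))) = √((3 - 1*(-1295)) + (3 + (⅓)*36)) = √((3 + 1295) + (3 + 12)) = √(1298 + 15) = √1313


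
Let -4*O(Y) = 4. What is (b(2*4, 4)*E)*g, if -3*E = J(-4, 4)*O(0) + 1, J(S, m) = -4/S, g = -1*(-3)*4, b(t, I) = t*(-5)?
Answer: 0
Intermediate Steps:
b(t, I) = -5*t
O(Y) = -1 (O(Y) = -¼*4 = -1)
g = 12 (g = 3*4 = 12)
E = 0 (E = -(-4/(-4)*(-1) + 1)/3 = -(-4*(-¼)*(-1) + 1)/3 = -(1*(-1) + 1)/3 = -(-1 + 1)/3 = -⅓*0 = 0)
(b(2*4, 4)*E)*g = (-10*4*0)*12 = (-5*8*0)*12 = -40*0*12 = 0*12 = 0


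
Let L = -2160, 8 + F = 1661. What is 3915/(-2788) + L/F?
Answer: -4164525/1536188 ≈ -2.7109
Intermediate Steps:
F = 1653 (F = -8 + 1661 = 1653)
3915/(-2788) + L/F = 3915/(-2788) - 2160/1653 = 3915*(-1/2788) - 2160*1/1653 = -3915/2788 - 720/551 = -4164525/1536188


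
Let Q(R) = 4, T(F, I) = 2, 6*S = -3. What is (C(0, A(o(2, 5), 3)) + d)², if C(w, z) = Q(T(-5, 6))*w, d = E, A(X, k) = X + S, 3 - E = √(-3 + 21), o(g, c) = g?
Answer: 27 - 18*√2 ≈ 1.5442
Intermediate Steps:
S = -½ (S = (⅙)*(-3) = -½ ≈ -0.50000)
E = 3 - 3*√2 (E = 3 - √(-3 + 21) = 3 - √18 = 3 - 3*√2 ≈ -1.2426)
A(X, k) = -½ + X (A(X, k) = X - ½ = -½ + X)
d = 3 - 3*√2 ≈ -1.2426
C(w, z) = 4*w
(C(0, A(o(2, 5), 3)) + d)² = (4*0 + (3 - 3*√2))² = (0 + (3 - 3*√2))² = (3 - 3*√2)²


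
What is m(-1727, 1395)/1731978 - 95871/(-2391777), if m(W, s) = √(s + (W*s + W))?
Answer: 31957/797259 + I*√2409497/1731978 ≈ 0.040084 + 0.00089623*I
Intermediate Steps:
m(W, s) = √(W + s + W*s) (m(W, s) = √(s + (W + W*s)) = √(W + s + W*s))
m(-1727, 1395)/1731978 - 95871/(-2391777) = √(-1727 + 1395 - 1727*1395)/1731978 - 95871/(-2391777) = √(-1727 + 1395 - 2409165)*(1/1731978) - 95871*(-1/2391777) = √(-2409497)*(1/1731978) + 31957/797259 = (I*√2409497)*(1/1731978) + 31957/797259 = I*√2409497/1731978 + 31957/797259 = 31957/797259 + I*√2409497/1731978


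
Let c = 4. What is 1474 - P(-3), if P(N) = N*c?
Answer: 1486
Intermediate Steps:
P(N) = 4*N (P(N) = N*4 = 4*N)
1474 - P(-3) = 1474 - 4*(-3) = 1474 - 1*(-12) = 1474 + 12 = 1486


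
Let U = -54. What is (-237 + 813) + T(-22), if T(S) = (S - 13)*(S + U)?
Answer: 3236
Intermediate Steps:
T(S) = (-54 + S)*(-13 + S) (T(S) = (S - 13)*(S - 54) = (-13 + S)*(-54 + S) = (-54 + S)*(-13 + S))
(-237 + 813) + T(-22) = (-237 + 813) + (702 + (-22)² - 67*(-22)) = 576 + (702 + 484 + 1474) = 576 + 2660 = 3236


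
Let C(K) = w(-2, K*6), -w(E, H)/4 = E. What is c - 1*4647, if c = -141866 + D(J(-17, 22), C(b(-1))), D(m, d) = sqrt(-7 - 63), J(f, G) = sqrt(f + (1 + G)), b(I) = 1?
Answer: -146513 + I*sqrt(70) ≈ -1.4651e+5 + 8.3666*I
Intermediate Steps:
w(E, H) = -4*E
C(K) = 8 (C(K) = -4*(-2) = 8)
J(f, G) = sqrt(1 + G + f)
D(m, d) = I*sqrt(70) (D(m, d) = sqrt(-70) = I*sqrt(70))
c = -141866 + I*sqrt(70) ≈ -1.4187e+5 + 8.3666*I
c - 1*4647 = (-141866 + I*sqrt(70)) - 1*4647 = (-141866 + I*sqrt(70)) - 4647 = -146513 + I*sqrt(70)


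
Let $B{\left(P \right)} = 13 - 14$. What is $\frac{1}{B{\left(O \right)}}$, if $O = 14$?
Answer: $-1$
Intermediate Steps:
$B{\left(P \right)} = -1$ ($B{\left(P \right)} = 13 - 14 = -1$)
$\frac{1}{B{\left(O \right)}} = \frac{1}{-1} = -1$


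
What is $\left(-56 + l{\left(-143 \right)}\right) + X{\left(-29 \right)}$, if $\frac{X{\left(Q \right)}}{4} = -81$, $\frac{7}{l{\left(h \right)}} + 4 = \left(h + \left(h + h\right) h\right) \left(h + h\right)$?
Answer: $- \frac{4429254927}{11655934} \approx -380.0$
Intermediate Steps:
$l{\left(h \right)} = \frac{7}{-4 + 2 h \left(h + 2 h^{2}\right)}$ ($l{\left(h \right)} = \frac{7}{-4 + \left(h + \left(h + h\right) h\right) \left(h + h\right)} = \frac{7}{-4 + \left(h + 2 h h\right) 2 h} = \frac{7}{-4 + \left(h + 2 h^{2}\right) 2 h} = \frac{7}{-4 + 2 h \left(h + 2 h^{2}\right)}$)
$X{\left(Q \right)} = -324$ ($X{\left(Q \right)} = 4 \left(-81\right) = -324$)
$\left(-56 + l{\left(-143 \right)}\right) + X{\left(-29 \right)} = \left(-56 + \frac{7}{2 \left(-2 + \left(-143\right)^{2} + 2 \left(-143\right)^{3}\right)}\right) - 324 = \left(-56 + \frac{7}{2 \left(-2 + 20449 + 2 \left(-2924207\right)\right)}\right) - 324 = \left(-56 + \frac{7}{2 \left(-2 + 20449 - 5848414\right)}\right) - 324 = \left(-56 + \frac{7}{2 \left(-5827967\right)}\right) - 324 = \left(-56 + \frac{7}{2} \left(- \frac{1}{5827967}\right)\right) - 324 = \left(-56 - \frac{7}{11655934}\right) - 324 = - \frac{652732311}{11655934} - 324 = - \frac{4429254927}{11655934}$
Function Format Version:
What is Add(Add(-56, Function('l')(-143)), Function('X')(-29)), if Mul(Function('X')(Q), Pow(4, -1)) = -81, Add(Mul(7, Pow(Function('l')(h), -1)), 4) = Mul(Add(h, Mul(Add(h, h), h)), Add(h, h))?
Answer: Rational(-4429254927, 11655934) ≈ -380.00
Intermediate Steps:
Function('l')(h) = Mul(7, Pow(Add(-4, Mul(2, h, Add(h, Mul(2, Pow(h, 2))))), -1)) (Function('l')(h) = Mul(7, Pow(Add(-4, Mul(Add(h, Mul(Add(h, h), h)), Add(h, h))), -1)) = Mul(7, Pow(Add(-4, Mul(Add(h, Mul(Mul(2, h), h)), Mul(2, h))), -1)) = Mul(7, Pow(Add(-4, Mul(Add(h, Mul(2, Pow(h, 2))), Mul(2, h))), -1)) = Mul(7, Pow(Add(-4, Mul(2, h, Add(h, Mul(2, Pow(h, 2))))), -1)))
Function('X')(Q) = -324 (Function('X')(Q) = Mul(4, -81) = -324)
Add(Add(-56, Function('l')(-143)), Function('X')(-29)) = Add(Add(-56, Mul(Rational(7, 2), Pow(Add(-2, Pow(-143, 2), Mul(2, Pow(-143, 3))), -1))), -324) = Add(Add(-56, Mul(Rational(7, 2), Pow(Add(-2, 20449, Mul(2, -2924207)), -1))), -324) = Add(Add(-56, Mul(Rational(7, 2), Pow(Add(-2, 20449, -5848414), -1))), -324) = Add(Add(-56, Mul(Rational(7, 2), Pow(-5827967, -1))), -324) = Add(Add(-56, Mul(Rational(7, 2), Rational(-1, 5827967))), -324) = Add(Add(-56, Rational(-7, 11655934)), -324) = Add(Rational(-652732311, 11655934), -324) = Rational(-4429254927, 11655934)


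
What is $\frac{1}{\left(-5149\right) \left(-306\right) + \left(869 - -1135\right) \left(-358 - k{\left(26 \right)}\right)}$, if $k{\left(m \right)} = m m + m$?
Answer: $- \frac{1}{548646} \approx -1.8227 \cdot 10^{-6}$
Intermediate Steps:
$k{\left(m \right)} = m + m^{2}$ ($k{\left(m \right)} = m^{2} + m = m + m^{2}$)
$\frac{1}{\left(-5149\right) \left(-306\right) + \left(869 - -1135\right) \left(-358 - k{\left(26 \right)}\right)} = \frac{1}{\left(-5149\right) \left(-306\right) + \left(869 - -1135\right) \left(-358 - 26 \left(1 + 26\right)\right)} = \frac{1}{1575594 + \left(869 + 1135\right) \left(-358 - 26 \cdot 27\right)} = \frac{1}{1575594 + 2004 \left(-358 - 702\right)} = \frac{1}{1575594 + 2004 \left(-1060\right)} = \frac{1}{1575594 - 2124240} = \frac{1}{-548646} = - \frac{1}{548646}$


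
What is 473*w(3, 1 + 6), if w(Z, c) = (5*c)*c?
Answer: 115885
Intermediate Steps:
w(Z, c) = 5*c²
473*w(3, 1 + 6) = 473*(5*(1 + 6)²) = 473*(5*7²) = 473*(5*49) = 473*245 = 115885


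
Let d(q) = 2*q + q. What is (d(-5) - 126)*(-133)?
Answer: 18753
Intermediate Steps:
d(q) = 3*q
(d(-5) - 126)*(-133) = (3*(-5) - 126)*(-133) = (-15 - 126)*(-133) = -141*(-133) = 18753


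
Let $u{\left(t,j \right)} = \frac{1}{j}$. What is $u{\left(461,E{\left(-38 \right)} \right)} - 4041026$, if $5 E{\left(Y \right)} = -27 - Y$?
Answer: $- \frac{44451281}{11} \approx -4.041 \cdot 10^{6}$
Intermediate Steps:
$E{\left(Y \right)} = - \frac{27}{5} - \frac{Y}{5}$ ($E{\left(Y \right)} = \frac{-27 - Y}{5} = - \frac{27}{5} - \frac{Y}{5}$)
$u{\left(461,E{\left(-38 \right)} \right)} - 4041026 = \frac{1}{- \frac{27}{5} - - \frac{38}{5}} - 4041026 = \frac{1}{- \frac{27}{5} + \frac{38}{5}} - 4041026 = \frac{1}{\frac{11}{5}} - 4041026 = \frac{5}{11} - 4041026 = - \frac{44451281}{11}$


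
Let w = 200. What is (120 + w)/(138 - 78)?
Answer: 16/3 ≈ 5.3333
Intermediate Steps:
(120 + w)/(138 - 78) = (120 + 200)/(138 - 78) = 320/60 = 320*(1/60) = 16/3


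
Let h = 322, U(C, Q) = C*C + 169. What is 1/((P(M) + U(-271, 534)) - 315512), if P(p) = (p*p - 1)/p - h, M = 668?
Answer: -668/161359409 ≈ -4.1398e-6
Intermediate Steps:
U(C, Q) = 169 + C**2 (U(C, Q) = C**2 + 169 = 169 + C**2)
P(p) = -322 + (-1 + p**2)/p (P(p) = (p*p - 1)/p - 1*322 = (p**2 - 1)/p - 322 = (-1 + p**2)/p - 322 = -322 + (-1 + p**2)/p)
1/((P(M) + U(-271, 534)) - 315512) = 1/(((-322 + 668 - 1/668) + (169 + (-271)**2)) - 315512) = 1/(((-322 + 668 - 1*1/668) + (169 + 73441)) - 315512) = 1/(((-322 + 668 - 1/668) + 73610) - 315512) = 1/((231127/668 + 73610) - 315512) = 1/(49402607/668 - 315512) = 1/(-161359409/668) = -668/161359409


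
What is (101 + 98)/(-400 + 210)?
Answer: -199/190 ≈ -1.0474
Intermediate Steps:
(101 + 98)/(-400 + 210) = 199/(-190) = 199*(-1/190) = -199/190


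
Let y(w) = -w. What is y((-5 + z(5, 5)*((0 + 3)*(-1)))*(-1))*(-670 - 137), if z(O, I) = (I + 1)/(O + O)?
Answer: 27438/5 ≈ 5487.6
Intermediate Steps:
z(O, I) = (1 + I)/(2*O) (z(O, I) = (1 + I)/((2*O)) = (1 + I)*(1/(2*O)) = (1 + I)/(2*O))
y((-5 + z(5, 5)*((0 + 3)*(-1)))*(-1))*(-670 - 137) = (-(-5 + ((1/2)*(1 + 5)/5)*((0 + 3)*(-1)))*(-1))*(-670 - 137) = -(-5 + ((1/2)*(1/5)*6)*(3*(-1)))*(-1)*(-807) = -(-5 + (3/5)*(-3))*(-1)*(-807) = -(-5 - 9/5)*(-1)*(-807) = -(-34)*(-1)/5*(-807) = -1*34/5*(-807) = -34/5*(-807) = 27438/5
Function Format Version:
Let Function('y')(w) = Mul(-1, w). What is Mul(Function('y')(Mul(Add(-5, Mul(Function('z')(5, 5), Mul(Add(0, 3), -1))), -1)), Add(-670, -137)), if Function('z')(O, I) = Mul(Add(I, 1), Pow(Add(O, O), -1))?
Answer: Rational(27438, 5) ≈ 5487.6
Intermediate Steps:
Function('z')(O, I) = Mul(Rational(1, 2), Pow(O, -1), Add(1, I)) (Function('z')(O, I) = Mul(Add(1, I), Pow(Mul(2, O), -1)) = Mul(Add(1, I), Mul(Rational(1, 2), Pow(O, -1))) = Mul(Rational(1, 2), Pow(O, -1), Add(1, I)))
Mul(Function('y')(Mul(Add(-5, Mul(Function('z')(5, 5), Mul(Add(0, 3), -1))), -1)), Add(-670, -137)) = Mul(Mul(-1, Mul(Add(-5, Mul(Mul(Rational(1, 2), Pow(5, -1), Add(1, 5)), Mul(Add(0, 3), -1))), -1)), Add(-670, -137)) = Mul(Mul(-1, Mul(Add(-5, Mul(Mul(Rational(1, 2), Rational(1, 5), 6), Mul(3, -1))), -1)), -807) = Mul(Mul(-1, Mul(Add(-5, Mul(Rational(3, 5), -3)), -1)), -807) = Mul(Mul(-1, Mul(Add(-5, Rational(-9, 5)), -1)), -807) = Mul(Mul(-1, Mul(Rational(-34, 5), -1)), -807) = Mul(Mul(-1, Rational(34, 5)), -807) = Mul(Rational(-34, 5), -807) = Rational(27438, 5)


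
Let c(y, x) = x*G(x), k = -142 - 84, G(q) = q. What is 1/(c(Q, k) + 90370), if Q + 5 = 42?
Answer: 1/141446 ≈ 7.0698e-6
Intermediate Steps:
Q = 37 (Q = -5 + 42 = 37)
k = -226
c(y, x) = x² (c(y, x) = x*x = x²)
1/(c(Q, k) + 90370) = 1/((-226)² + 90370) = 1/(51076 + 90370) = 1/141446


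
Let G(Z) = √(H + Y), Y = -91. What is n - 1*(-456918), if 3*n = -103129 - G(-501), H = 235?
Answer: 1267613/3 ≈ 4.2254e+5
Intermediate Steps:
G(Z) = 12 (G(Z) = √(235 - 91) = √144 = 12)
n = -103141/3 (n = (-103129 - 1*12)/3 = (-103129 - 12)/3 = (⅓)*(-103141) = -103141/3 ≈ -34380.)
n - 1*(-456918) = -103141/3 - 1*(-456918) = -103141/3 + 456918 = 1267613/3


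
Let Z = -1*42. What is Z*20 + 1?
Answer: -839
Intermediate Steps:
Z = -42
Z*20 + 1 = -42*20 + 1 = -840 + 1 = -839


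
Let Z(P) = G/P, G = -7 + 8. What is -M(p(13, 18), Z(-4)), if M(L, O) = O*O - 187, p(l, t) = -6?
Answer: 2991/16 ≈ 186.94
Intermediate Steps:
G = 1
Z(P) = 1/P
M(L, O) = -187 + O² (M(L, O) = O² - 187 = -187 + O²)
-M(p(13, 18), Z(-4)) = -(-187 + (1/(-4))²) = -(-187 + (-¼)²) = -(-187 + 1/16) = -1*(-2991/16) = 2991/16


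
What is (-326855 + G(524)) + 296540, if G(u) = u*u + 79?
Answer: 244340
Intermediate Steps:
G(u) = 79 + u**2 (G(u) = u**2 + 79 = 79 + u**2)
(-326855 + G(524)) + 296540 = (-326855 + (79 + 524**2)) + 296540 = (-326855 + (79 + 274576)) + 296540 = (-326855 + 274655) + 296540 = -52200 + 296540 = 244340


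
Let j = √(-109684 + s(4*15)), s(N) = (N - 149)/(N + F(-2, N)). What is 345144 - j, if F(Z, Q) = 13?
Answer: 345144 - 3*I*√64945837/73 ≈ 3.4514e+5 - 331.19*I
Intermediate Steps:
s(N) = (-149 + N)/(13 + N) (s(N) = (N - 149)/(N + 13) = (-149 + N)/(13 + N))
j = 3*I*√64945837/73 (j = √(-109684 + (-149 + 4*15)/(13 + 4*15)) = √(-109684 + (-149 + 60)/(13 + 60)) = √(-109684 - 89/73) = √(-8007021/73) = 3*I*√64945837/73 ≈ 331.19*I)
345144 - j = 345144 - 3*I*√64945837/73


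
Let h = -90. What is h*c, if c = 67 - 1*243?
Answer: 15840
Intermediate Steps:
c = -176 (c = 67 - 243 = -176)
h*c = -90*(-176) = 15840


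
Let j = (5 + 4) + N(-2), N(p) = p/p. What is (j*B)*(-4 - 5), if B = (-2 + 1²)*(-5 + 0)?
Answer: -450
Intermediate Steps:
N(p) = 1
B = 5 (B = (-2 + 1)*(-5) = -1*(-5) = 5)
j = 10 (j = (5 + 4) + 1 = 9 + 1 = 10)
(j*B)*(-4 - 5) = (10*5)*(-4 - 5) = 50*(-9) = -450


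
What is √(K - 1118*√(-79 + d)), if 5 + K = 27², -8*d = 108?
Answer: √(724 - 559*I*√370) ≈ 75.832 - 70.898*I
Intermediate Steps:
d = -27/2 (d = -⅛*108 = -27/2 ≈ -13.500)
K = 724 (K = -5 + 27² = -5 + 729 = 724)
√(K - 1118*√(-79 + d)) = √(724 - 1118*√(-79 - 27/2)) = √(724 - 559*I*√370)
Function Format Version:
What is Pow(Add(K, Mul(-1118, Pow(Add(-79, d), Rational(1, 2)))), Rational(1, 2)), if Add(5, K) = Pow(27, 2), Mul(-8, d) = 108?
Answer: Pow(Add(724, Mul(-559, I, Pow(370, Rational(1, 2)))), Rational(1, 2)) ≈ Add(75.832, Mul(-70.898, I))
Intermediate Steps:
d = Rational(-27, 2) (d = Mul(Rational(-1, 8), 108) = Rational(-27, 2) ≈ -13.500)
K = 724 (K = Add(-5, Pow(27, 2)) = Add(-5, 729) = 724)
Pow(Add(K, Mul(-1118, Pow(Add(-79, d), Rational(1, 2)))), Rational(1, 2)) = Pow(Add(724, Mul(-1118, Pow(Add(-79, Rational(-27, 2)), Rational(1, 2)))), Rational(1, 2)) = Pow(Add(724, Mul(-1118, Pow(Rational(-185, 2), Rational(1, 2)))), Rational(1, 2)) = Pow(Add(724, Mul(-1118, Mul(Rational(1, 2), I, Pow(370, Rational(1, 2))))), Rational(1, 2)) = Pow(Add(724, Mul(-559, I, Pow(370, Rational(1, 2)))), Rational(1, 2))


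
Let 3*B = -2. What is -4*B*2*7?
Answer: 112/3 ≈ 37.333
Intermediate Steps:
B = -2/3 (B = (1/3)*(-2) = -2/3 ≈ -0.66667)
-4*B*2*7 = -4*(-2/3*2)*7 = -(-16)*7/3 = -4*(-28/3) = 112/3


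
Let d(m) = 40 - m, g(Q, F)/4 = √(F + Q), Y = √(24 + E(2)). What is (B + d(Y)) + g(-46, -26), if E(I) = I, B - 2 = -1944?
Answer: -1902 - √26 + 24*I*√2 ≈ -1907.1 + 33.941*I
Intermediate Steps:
B = -1942 (B = 2 - 1944 = -1942)
Y = √26 (Y = √(24 + 2) = √26 ≈ 5.0990)
g(Q, F) = 4*√(F + Q)
(B + d(Y)) + g(-46, -26) = (-1942 + (40 - √26)) + 4*√(-26 - 46) = (-1902 - √26) + 4*√(-72) = (-1902 - √26) + 4*(6*I*√2) = (-1902 - √26) + 24*I*√2 = -1902 - √26 + 24*I*√2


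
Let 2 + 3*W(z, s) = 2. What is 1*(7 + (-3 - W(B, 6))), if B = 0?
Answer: 4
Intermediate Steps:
W(z, s) = 0 (W(z, s) = -⅔ + (⅓)*2 = -⅔ + ⅔ = 0)
1*(7 + (-3 - W(B, 6))) = 1*(7 + (-3 - 1*0)) = 1*(7 + (-3 + 0)) = 1*(7 - 3) = 1*4 = 4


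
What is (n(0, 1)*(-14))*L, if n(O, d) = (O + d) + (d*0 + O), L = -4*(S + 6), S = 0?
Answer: 336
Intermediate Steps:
L = -24 (L = -4*(0 + 6) = -4*6 = -24)
n(O, d) = d + 2*O (n(O, d) = (O + d) + (0 + O) = (O + d) + O = d + 2*O)
(n(0, 1)*(-14))*L = ((1 + 2*0)*(-14))*(-24) = ((1 + 0)*(-14))*(-24) = (1*(-14))*(-24) = -14*(-24) = 336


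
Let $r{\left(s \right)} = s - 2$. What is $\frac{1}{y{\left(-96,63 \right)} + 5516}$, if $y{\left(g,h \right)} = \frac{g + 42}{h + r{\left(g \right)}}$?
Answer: $\frac{35}{193114} \approx 0.00018124$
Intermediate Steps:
$r{\left(s \right)} = -2 + s$ ($r{\left(s \right)} = s - 2 = -2 + s$)
$y{\left(g,h \right)} = \frac{42 + g}{-2 + g + h}$ ($y{\left(g,h \right)} = \frac{g + 42}{h + \left(-2 + g\right)} = \frac{42 + g}{-2 + g + h}$)
$\frac{1}{y{\left(-96,63 \right)} + 5516} = \frac{1}{\frac{42 - 96}{-2 - 96 + 63} + 5516} = \frac{1}{\frac{1}{-35} \left(-54\right) + 5516} = \frac{1}{\left(- \frac{1}{35}\right) \left(-54\right) + 5516} = \frac{1}{\frac{54}{35} + 5516} = \frac{1}{\frac{193114}{35}} = \frac{35}{193114}$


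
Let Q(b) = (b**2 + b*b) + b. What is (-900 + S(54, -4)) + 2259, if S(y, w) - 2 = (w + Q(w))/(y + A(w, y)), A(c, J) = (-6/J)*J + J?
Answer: 23141/17 ≈ 1361.2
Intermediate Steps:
A(c, J) = -6 + J
Q(b) = b + 2*b**2 (Q(b) = (b**2 + b**2) + b = 2*b**2 + b = b + 2*b**2)
S(y, w) = 2 + (w + w*(1 + 2*w))/(-6 + 2*y) (S(y, w) = 2 + (w + w*(1 + 2*w))/(y + (-6 + y)) = 2 + (w + w*(1 + 2*w))/(-6 + 2*y))
(-900 + S(54, -4)) + 2259 = (-900 + (-6 - 4 + (-4)**2 + 2*54)/(-3 + 54)) + 2259 = (-900 + (-6 - 4 + 16 + 108)/51) + 2259 = (-900 + (1/51)*114) + 2259 = (-900 + 38/17) + 2259 = -15262/17 + 2259 = 23141/17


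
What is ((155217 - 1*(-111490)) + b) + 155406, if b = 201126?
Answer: 623239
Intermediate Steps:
((155217 - 1*(-111490)) + b) + 155406 = ((155217 - 1*(-111490)) + 201126) + 155406 = ((155217 + 111490) + 201126) + 155406 = (266707 + 201126) + 155406 = 467833 + 155406 = 623239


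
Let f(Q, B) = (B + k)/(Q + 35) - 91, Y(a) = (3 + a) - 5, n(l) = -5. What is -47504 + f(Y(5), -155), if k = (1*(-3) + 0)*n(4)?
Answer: -904375/19 ≈ -47599.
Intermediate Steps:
k = 15 (k = (1*(-3) + 0)*(-5) = (-3 + 0)*(-5) = -3*(-5) = 15)
Y(a) = -2 + a
f(Q, B) = -91 + (15 + B)/(35 + Q) (f(Q, B) = (B + 15)/(Q + 35) - 91 = (15 + B)/(35 + Q) - 91 = -91 + (15 + B)/(35 + Q))
-47504 + f(Y(5), -155) = -47504 + (-3170 - 155 - 91*(-2 + 5))/(35 + (-2 + 5)) = -47504 + (-3170 - 155 - 91*3)/(35 + 3) = -47504 + (-3170 - 155 - 273)/38 = -47504 + (1/38)*(-3598) = -47504 - 1799/19 = -904375/19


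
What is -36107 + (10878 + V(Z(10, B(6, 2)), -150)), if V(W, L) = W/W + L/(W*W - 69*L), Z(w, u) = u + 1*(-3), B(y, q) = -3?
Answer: -43669693/1731 ≈ -25228.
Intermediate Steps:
Z(w, u) = -3 + u (Z(w, u) = u - 3 = -3 + u)
V(W, L) = 1 + L/(W**2 - 69*L)
-36107 + (10878 + V(Z(10, B(6, 2)), -150)) = -36107 + (10878 + (-(-3 - 3)**2 + 68*(-150))/(-(-3 - 3)**2 + 69*(-150))) = -36107 + (10878 + (-1*(-6)**2 - 10200)/(-1*(-6)**2 - 10350)) = -36107 + (10878 + (-1*36 - 10200)/(-1*36 - 10350)) = -36107 + (10878 + (-36 - 10200)/(-36 - 10350)) = -36107 + (10878 - 10236/(-10386)) = -36107 + (10878 - 1/10386*(-10236)) = -36107 + (10878 + 1706/1731) = -36107 + 18831524/1731 = -43669693/1731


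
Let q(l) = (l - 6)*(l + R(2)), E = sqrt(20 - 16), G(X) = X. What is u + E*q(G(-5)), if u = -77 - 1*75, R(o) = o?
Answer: -86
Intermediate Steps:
E = 2 (E = sqrt(4) = 2)
q(l) = (-6 + l)*(2 + l) (q(l) = (l - 6)*(l + 2) = (-6 + l)*(2 + l))
u = -152 (u = -77 - 75 = -152)
u + E*q(G(-5)) = -152 + 2*(-12 + (-5)**2 - 4*(-5)) = -152 + 2*(-12 + 25 + 20) = -152 + 2*33 = -152 + 66 = -86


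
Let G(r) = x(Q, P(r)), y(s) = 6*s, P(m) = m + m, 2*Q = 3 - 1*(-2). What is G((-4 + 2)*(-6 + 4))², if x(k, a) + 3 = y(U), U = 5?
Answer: 729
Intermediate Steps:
Q = 5/2 (Q = (3 - 1*(-2))/2 = (3 + 2)/2 = (½)*5 = 5/2 ≈ 2.5000)
P(m) = 2*m
x(k, a) = 27 (x(k, a) = -3 + 6*5 = -3 + 30 = 27)
G(r) = 27
G((-4 + 2)*(-6 + 4))² = 27² = 729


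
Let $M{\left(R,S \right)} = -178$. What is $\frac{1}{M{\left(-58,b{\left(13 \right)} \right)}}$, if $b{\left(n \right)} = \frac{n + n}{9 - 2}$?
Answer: $- \frac{1}{178} \approx -0.005618$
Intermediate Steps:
$b{\left(n \right)} = \frac{2 n}{7}$
$\frac{1}{M{\left(-58,b{\left(13 \right)} \right)}} = \frac{1}{-178} = - \frac{1}{178}$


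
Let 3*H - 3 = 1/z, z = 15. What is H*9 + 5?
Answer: 71/5 ≈ 14.200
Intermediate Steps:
H = 46/45 (H = 1 + (⅓)/15 = 1 + (⅓)*(1/15) = 1 + 1/45 = 46/45 ≈ 1.0222)
H*9 + 5 = (46/45)*9 + 5 = 46/5 + 5 = 71/5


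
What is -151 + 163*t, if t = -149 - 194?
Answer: -56060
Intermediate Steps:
t = -343
-151 + 163*t = -151 + 163*(-343) = -151 - 55909 = -56060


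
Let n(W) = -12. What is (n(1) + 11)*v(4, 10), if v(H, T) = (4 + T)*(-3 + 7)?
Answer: -56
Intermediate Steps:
v(H, T) = 16 + 4*T (v(H, T) = (4 + T)*4 = 16 + 4*T)
(n(1) + 11)*v(4, 10) = (-12 + 11)*(16 + 4*10) = -(16 + 40) = -1*56 = -56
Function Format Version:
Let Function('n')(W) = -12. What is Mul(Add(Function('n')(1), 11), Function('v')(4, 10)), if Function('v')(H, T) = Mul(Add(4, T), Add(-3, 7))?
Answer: -56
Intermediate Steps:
Function('v')(H, T) = Add(16, Mul(4, T)) (Function('v')(H, T) = Mul(Add(4, T), 4) = Add(16, Mul(4, T)))
Mul(Add(Function('n')(1), 11), Function('v')(4, 10)) = Mul(Add(-12, 11), Add(16, Mul(4, 10))) = Mul(-1, Add(16, 40)) = Mul(-1, 56) = -56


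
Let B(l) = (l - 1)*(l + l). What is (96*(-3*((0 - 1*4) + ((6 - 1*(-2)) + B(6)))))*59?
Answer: -1087488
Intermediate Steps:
B(l) = 2*l*(-1 + l) (B(l) = (-1 + l)*(2*l) = 2*l*(-1 + l))
(96*(-3*((0 - 1*4) + ((6 - 1*(-2)) + B(6)))))*59 = (96*(-3*((0 - 1*4) + ((6 - 1*(-2)) + 2*6*(-1 + 6)))))*59 = (96*(-3*((0 - 4) + ((6 + 2) + 2*6*5))))*59 = (96*(-3*(-4 + (8 + 60))))*59 = (96*(-3*(-4 + 68)))*59 = (96*(-3*64))*59 = (96*(-192))*59 = -18432*59 = -1087488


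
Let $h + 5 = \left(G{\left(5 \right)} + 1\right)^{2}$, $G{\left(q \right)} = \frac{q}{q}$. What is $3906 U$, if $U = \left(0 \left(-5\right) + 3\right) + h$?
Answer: $7812$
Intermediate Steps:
$G{\left(q \right)} = 1$
$h = -1$ ($h = -5 + \left(1 + 1\right)^{2} = -5 + 2^{2} = -5 + 4 = -1$)
$U = 2$ ($U = \left(0 \left(-5\right) + 3\right) - 1 = \left(0 + 3\right) - 1 = 3 - 1 = 2$)
$3906 U = 3906 \cdot 2 = 7812$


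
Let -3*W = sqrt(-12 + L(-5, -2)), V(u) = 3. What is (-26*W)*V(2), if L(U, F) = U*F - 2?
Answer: 52*I ≈ 52.0*I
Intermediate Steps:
L(U, F) = -2 + F*U (L(U, F) = F*U - 2 = -2 + F*U)
W = -2*I/3 (W = -sqrt(-12 + (-2 - 2*(-5)))/3 = -sqrt(-12 + (-2 + 10))/3 = -sqrt(-12 + 8)/3 = -2*I/3 ≈ -0.66667*I)
(-26*W)*V(2) = -(-52)*I/3*3 = (52*I/3)*3 = 52*I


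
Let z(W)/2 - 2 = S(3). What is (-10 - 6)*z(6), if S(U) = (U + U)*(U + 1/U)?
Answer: -704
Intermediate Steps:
S(U) = 2*U*(U + 1/U) (S(U) = (2*U)*(U + 1/U) = 2*U*(U + 1/U))
z(W) = 44 (z(W) = 4 + 2*(2 + 2*3**2) = 4 + 2*(2 + 2*9) = 4 + 2*(2 + 18) = 4 + 2*20 = 4 + 40 = 44)
(-10 - 6)*z(6) = (-10 - 6)*44 = -16*44 = -704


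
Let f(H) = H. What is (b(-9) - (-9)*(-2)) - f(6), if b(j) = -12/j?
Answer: -68/3 ≈ -22.667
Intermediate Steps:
(b(-9) - (-9)*(-2)) - f(6) = (-12/(-9) - (-9)*(-2)) - 1*6 = (-12*(-⅑) - 1*18) - 6 = (4/3 - 18) - 6 = -50/3 - 6 = -68/3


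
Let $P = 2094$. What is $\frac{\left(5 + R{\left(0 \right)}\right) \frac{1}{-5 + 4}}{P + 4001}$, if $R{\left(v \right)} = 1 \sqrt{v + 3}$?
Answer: $- \frac{1}{1219} - \frac{\sqrt{3}}{6095} \approx -0.0011045$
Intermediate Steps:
$R{\left(v \right)} = \sqrt{3 + v}$ ($R{\left(v \right)} = 1 \sqrt{3 + v} = \sqrt{3 + v}$)
$\frac{\left(5 + R{\left(0 \right)}\right) \frac{1}{-5 + 4}}{P + 4001} = \frac{\left(5 + \sqrt{3 + 0}\right) \frac{1}{-5 + 4}}{2094 + 4001} = \frac{\left(5 + \sqrt{3}\right) \frac{1}{-1}}{6095} = \frac{\left(5 + \sqrt{3}\right) \left(-1\right)}{6095} = \frac{-5 - \sqrt{3}}{6095} = - \frac{1}{1219} - \frac{\sqrt{3}}{6095}$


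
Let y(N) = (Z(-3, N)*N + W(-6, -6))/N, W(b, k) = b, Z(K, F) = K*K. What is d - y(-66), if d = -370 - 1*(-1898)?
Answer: 16708/11 ≈ 1518.9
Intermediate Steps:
Z(K, F) = K²
y(N) = (-6 + 9*N)/N (y(N) = ((-3)²*N - 6)/N = (9*N - 6)/N = (-6 + 9*N)/N)
d = 1528 (d = -370 + 1898 = 1528)
d - y(-66) = 1528 - (9 - 6/(-66)) = 1528 - (9 - 6*(-1/66)) = 1528 - (9 + 1/11) = 1528 - 1*100/11 = 1528 - 100/11 = 16708/11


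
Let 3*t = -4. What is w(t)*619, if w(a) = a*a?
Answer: 9904/9 ≈ 1100.4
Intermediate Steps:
t = -4/3 (t = (1/3)*(-4) = -4/3 ≈ -1.3333)
w(a) = a**2
w(t)*619 = (-4/3)**2*619 = (16/9)*619 = 9904/9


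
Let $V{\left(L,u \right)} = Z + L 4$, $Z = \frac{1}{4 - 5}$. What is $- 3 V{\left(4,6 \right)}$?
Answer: $-45$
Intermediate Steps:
$Z = -1$ ($Z = \frac{1}{-1} = -1$)
$V{\left(L,u \right)} = -1 + 4 L$ ($V{\left(L,u \right)} = -1 + L 4 = -1 + 4 L$)
$- 3 V{\left(4,6 \right)} = - 3 \left(-1 + 4 \cdot 4\right) = - 3 \left(-1 + 16\right) = \left(-3\right) 15 = -45$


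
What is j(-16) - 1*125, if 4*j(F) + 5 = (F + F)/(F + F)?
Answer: -126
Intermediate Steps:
j(F) = -1 (j(F) = -5/4 + ((F + F)/(F + F))/4 = -5/4 + ((2*F)/((2*F)))/4 = -5/4 + ((2*F)*(1/(2*F)))/4 = -5/4 + (1/4)*1 = -5/4 + 1/4 = -1)
j(-16) - 1*125 = -1 - 1*125 = -1 - 125 = -126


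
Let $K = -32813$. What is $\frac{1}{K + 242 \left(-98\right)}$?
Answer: $- \frac{1}{56529} \approx -1.769 \cdot 10^{-5}$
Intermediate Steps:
$\frac{1}{K + 242 \left(-98\right)} = \frac{1}{-32813 + 242 \left(-98\right)} = \frac{1}{-32813 - 23716} = \frac{1}{-56529} = - \frac{1}{56529}$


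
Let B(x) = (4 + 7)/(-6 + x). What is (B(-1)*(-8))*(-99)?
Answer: -8712/7 ≈ -1244.6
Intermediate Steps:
B(x) = 11/(-6 + x)
(B(-1)*(-8))*(-99) = ((11/(-6 - 1))*(-8))*(-99) = ((11/(-7))*(-8))*(-99) = ((11*(-⅐))*(-8))*(-99) = -11/7*(-8)*(-99) = (88/7)*(-99) = -8712/7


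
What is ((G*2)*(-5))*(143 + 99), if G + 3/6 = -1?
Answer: 3630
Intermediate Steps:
G = -3/2 (G = -½ - 1 = -3/2 ≈ -1.5000)
((G*2)*(-5))*(143 + 99) = (-3/2*2*(-5))*(143 + 99) = -3*(-5)*242 = 15*242 = 3630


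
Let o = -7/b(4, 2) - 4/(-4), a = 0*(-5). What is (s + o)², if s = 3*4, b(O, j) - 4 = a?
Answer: 2025/16 ≈ 126.56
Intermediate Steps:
a = 0
b(O, j) = 4 (b(O, j) = 4 + 0 = 4)
s = 12
o = -¾ (o = -7/4 - 4/(-4) = -7*¼ - 4*(-¼) = -7/4 + 1 = -¾ ≈ -0.75000)
(s + o)² = (12 - ¾)² = (45/4)² = 2025/16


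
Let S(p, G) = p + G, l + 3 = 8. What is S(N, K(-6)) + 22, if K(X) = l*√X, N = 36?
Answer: 58 + 5*I*√6 ≈ 58.0 + 12.247*I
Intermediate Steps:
l = 5 (l = -3 + 8 = 5)
K(X) = 5*√X
S(p, G) = G + p
S(N, K(-6)) + 22 = (5*√(-6) + 36) + 22 = (5*(I*√6) + 36) + 22 = (5*I*√6 + 36) + 22 = (36 + 5*I*√6) + 22 = 58 + 5*I*√6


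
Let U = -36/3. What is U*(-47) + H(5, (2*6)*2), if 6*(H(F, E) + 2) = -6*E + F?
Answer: 3233/6 ≈ 538.83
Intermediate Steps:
H(F, E) = -2 - E + F/6 (H(F, E) = -2 + (-6*E + F)/6 = -2 + (F - 6*E)/6 = -2 + (-E + F/6) = -2 - E + F/6)
U = -12 (U = -36*⅓ = -12)
U*(-47) + H(5, (2*6)*2) = -12*(-47) + (-2 - 2*6*2 + (⅙)*5) = 564 + (-2 - 12*2 + ⅚) = 564 + (-2 - 1*24 + ⅚) = 564 + (-2 - 24 + ⅚) = 564 - 151/6 = 3233/6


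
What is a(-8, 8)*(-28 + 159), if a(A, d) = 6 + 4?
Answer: 1310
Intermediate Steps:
a(A, d) = 10
a(-8, 8)*(-28 + 159) = 10*(-28 + 159) = 10*131 = 1310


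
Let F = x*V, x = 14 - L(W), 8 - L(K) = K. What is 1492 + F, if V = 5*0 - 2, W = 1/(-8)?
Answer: 5921/4 ≈ 1480.3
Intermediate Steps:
W = -⅛ (W = 1*(-⅛) = -⅛ ≈ -0.12500)
L(K) = 8 - K
x = 47/8 (x = 14 - (8 - 1*(-⅛)) = 14 - (8 + ⅛) = 14 - 1*65/8 = 14 - 65/8 = 47/8 ≈ 5.8750)
V = -2 (V = 0 - 2 = -2)
F = -47/4 (F = (47/8)*(-2) = -47/4 ≈ -11.750)
1492 + F = 1492 - 47/4 = 5921/4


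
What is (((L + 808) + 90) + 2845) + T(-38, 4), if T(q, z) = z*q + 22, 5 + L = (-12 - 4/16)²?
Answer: 60129/16 ≈ 3758.1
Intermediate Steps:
L = 2321/16 (L = -5 + (-12 - 4/16)² = -5 + (-12 - 4*1/16)² = -5 + (-12 - ¼)² = -5 + (-49/4)² = -5 + 2401/16 = 2321/16 ≈ 145.06)
T(q, z) = 22 + q*z (T(q, z) = q*z + 22 = 22 + q*z)
(((L + 808) + 90) + 2845) + T(-38, 4) = (((2321/16 + 808) + 90) + 2845) + (22 - 38*4) = ((15249/16 + 90) + 2845) + (22 - 152) = (16689/16 + 2845) - 130 = 62209/16 - 130 = 60129/16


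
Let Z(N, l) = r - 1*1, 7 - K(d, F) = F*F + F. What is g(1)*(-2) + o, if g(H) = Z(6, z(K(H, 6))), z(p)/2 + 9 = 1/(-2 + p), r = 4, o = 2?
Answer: -4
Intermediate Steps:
K(d, F) = 7 - F - F² (K(d, F) = 7 - (F*F + F) = 7 - (F² + F) = 7 - (F + F²) = 7 + (-F - F²) = 7 - F - F²)
z(p) = -18 + 2/(-2 + p)
Z(N, l) = 3 (Z(N, l) = 4 - 1*1 = 4 - 1 = 3)
g(H) = 3
g(1)*(-2) + o = 3*(-2) + 2 = -6 + 2 = -4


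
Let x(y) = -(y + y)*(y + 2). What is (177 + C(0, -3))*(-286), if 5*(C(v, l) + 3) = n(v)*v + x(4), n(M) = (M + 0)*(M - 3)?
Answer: -235092/5 ≈ -47018.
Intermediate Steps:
x(y) = -2*y*(2 + y)
n(M) = M*(-3 + M)
C(v, l) = -63/5 + v**2*(-3 + v)/5 (C(v, l) = -3 + ((v*(-3 + v))*v - 2*4*(2 + 4))/5 = -3 + (v**2*(-3 + v) - 2*4*6)/5 = -3 + (v**2*(-3 + v) - 48)/5 = -3 + (-48 + v**2*(-3 + v))/5 = -3 + (-48/5 + v**2*(-3 + v)/5) = -63/5 + v**2*(-3 + v)/5)
(177 + C(0, -3))*(-286) = (177 + (-63/5 + (1/5)*0**2*(-3 + 0)))*(-286) = (177 + (-63/5 + (1/5)*0*(-3)))*(-286) = (177 + (-63/5 + 0))*(-286) = (177 - 63/5)*(-286) = (822/5)*(-286) = -235092/5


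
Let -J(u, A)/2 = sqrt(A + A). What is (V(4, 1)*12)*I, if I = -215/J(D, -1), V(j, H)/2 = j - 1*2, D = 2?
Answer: -2580*I*sqrt(2) ≈ -3648.7*I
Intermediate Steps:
V(j, H) = -4 + 2*j (V(j, H) = 2*(j - 1*2) = 2*(j - 2) = 2*(-2 + j) = -4 + 2*j)
J(u, A) = -2*sqrt(2)*sqrt(A) (J(u, A) = -2*sqrt(A + A) = -2*sqrt(2)*sqrt(A))
I = -215*I*sqrt(2)/4 ≈ -76.014*I
(V(4, 1)*12)*I = ((-4 + 2*4)*12)*(-215*I*sqrt(2)/4) = ((-4 + 8)*12)*(-215*I*sqrt(2)/4) = (4*12)*(-215*I*sqrt(2)/4) = 48*(-215*I*sqrt(2)/4) = -2580*I*sqrt(2)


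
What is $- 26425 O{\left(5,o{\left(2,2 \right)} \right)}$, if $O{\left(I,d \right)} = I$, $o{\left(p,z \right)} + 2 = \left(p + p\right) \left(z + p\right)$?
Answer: $-132125$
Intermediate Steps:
$o{\left(p,z \right)} = -2 + 2 p \left(p + z\right)$ ($o{\left(p,z \right)} = -2 + \left(p + p\right) \left(z + p\right) = -2 + 2 p \left(p + z\right)$)
$- 26425 O{\left(5,o{\left(2,2 \right)} \right)} = \left(-26425\right) 5 = -132125$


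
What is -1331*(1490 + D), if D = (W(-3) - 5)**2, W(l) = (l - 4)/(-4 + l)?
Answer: -2004486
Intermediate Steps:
W(l) = 1 (W(l) = (-4 + l)/(-4 + l) = 1)
D = 16 (D = (1 - 5)**2 = (-4)**2 = 16)
-1331*(1490 + D) = -1331*(1490 + 16) = -1331*1506 = -2004486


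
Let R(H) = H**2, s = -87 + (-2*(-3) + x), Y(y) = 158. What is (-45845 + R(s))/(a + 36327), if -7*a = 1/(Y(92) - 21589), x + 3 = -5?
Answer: -1422311177/1362416890 ≈ -1.0440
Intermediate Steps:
x = -8 (x = -3 - 5 = -8)
a = 1/150017 (a = -1/(7*(158 - 21589)) = -1/7/(-21431) = -1/7*(-1/21431) = 1/150017 ≈ 6.6659e-6)
s = -89 (s = -87 + (-2*(-3) - 8) = -87 + (6 - 8) = -87 - 2 = -89)
(-45845 + R(s))/(a + 36327) = (-45845 + (-89)**2)/(1/150017 + 36327) = (-45845 + 7921)/(5449667560/150017) = -37924*150017/5449667560 = -1422311177/1362416890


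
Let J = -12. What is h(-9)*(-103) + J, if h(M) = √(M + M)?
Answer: -12 - 309*I*√2 ≈ -12.0 - 436.99*I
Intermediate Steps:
h(M) = √2*√M (h(M) = √(2*M) = √2*√M)
h(-9)*(-103) + J = (√2*√(-9))*(-103) - 12 = (√2*(3*I))*(-103) - 12 = (3*I*√2)*(-103) - 12 = -309*I*√2 - 12 = -12 - 309*I*√2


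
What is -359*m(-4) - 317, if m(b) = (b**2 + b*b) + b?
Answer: -10369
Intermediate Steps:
m(b) = b + 2*b**2 (m(b) = (b**2 + b**2) + b = 2*b**2 + b = b + 2*b**2)
-359*m(-4) - 317 = -(-1436)*(1 + 2*(-4)) - 317 = -(-1436)*(1 - 8) - 317 = -(-1436)*(-7) - 317 = -359*28 - 317 = -10052 - 317 = -10369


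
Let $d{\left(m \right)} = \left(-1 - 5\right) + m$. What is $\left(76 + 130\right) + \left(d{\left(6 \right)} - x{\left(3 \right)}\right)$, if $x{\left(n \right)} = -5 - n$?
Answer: $214$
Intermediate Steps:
$d{\left(m \right)} = -6 + m$
$\left(76 + 130\right) + \left(d{\left(6 \right)} - x{\left(3 \right)}\right) = \left(76 + 130\right) + \left(\left(-6 + 6\right) - \left(-5 - 3\right)\right) = 206 + \left(0 - \left(-5 - 3\right)\right) = 206 + \left(0 - -8\right) = 206 + \left(0 + 8\right) = 206 + 8 = 214$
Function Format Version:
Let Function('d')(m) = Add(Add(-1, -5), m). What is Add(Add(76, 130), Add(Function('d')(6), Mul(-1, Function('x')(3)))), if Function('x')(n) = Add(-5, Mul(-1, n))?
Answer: 214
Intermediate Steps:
Function('d')(m) = Add(-6, m)
Add(Add(76, 130), Add(Function('d')(6), Mul(-1, Function('x')(3)))) = Add(Add(76, 130), Add(Add(-6, 6), Mul(-1, Add(-5, Mul(-1, 3))))) = Add(206, Add(0, Mul(-1, Add(-5, -3)))) = Add(206, Add(0, Mul(-1, -8))) = Add(206, Add(0, 8)) = Add(206, 8) = 214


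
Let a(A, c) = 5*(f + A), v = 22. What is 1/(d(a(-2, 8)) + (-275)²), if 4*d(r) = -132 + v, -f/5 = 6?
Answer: 2/151195 ≈ 1.3228e-5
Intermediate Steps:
f = -30 (f = -5*6 = -30)
a(A, c) = -150 + 5*A (a(A, c) = 5*(-30 + A) = -150 + 5*A)
d(r) = -55/2 (d(r) = (-132 + 22)/4 = (¼)*(-110) = -55/2)
1/(d(a(-2, 8)) + (-275)²) = 1/(-55/2 + (-275)²) = 1/(-55/2 + 75625) = 1/(151195/2) = 2/151195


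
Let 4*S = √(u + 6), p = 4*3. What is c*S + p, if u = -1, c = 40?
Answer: 12 + 10*√5 ≈ 34.361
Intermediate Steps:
p = 12
S = √5/4 (S = √(-1 + 6)/4 = √5/4 ≈ 0.55902)
c*S + p = 40*(√5/4) + 12 = 10*√5 + 12 = 12 + 10*√5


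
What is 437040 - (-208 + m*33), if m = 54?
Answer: 435466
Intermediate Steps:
437040 - (-208 + m*33) = 437040 - (-208 + 54*33) = 437040 - (-208 + 1782) = 437040 - 1*1574 = 437040 - 1574 = 435466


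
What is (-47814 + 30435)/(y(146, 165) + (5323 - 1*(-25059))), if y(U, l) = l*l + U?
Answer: -1931/6417 ≈ -0.30092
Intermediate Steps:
y(U, l) = U + l² (y(U, l) = l² + U = U + l²)
(-47814 + 30435)/(y(146, 165) + (5323 - 1*(-25059))) = (-47814 + 30435)/((146 + 165²) + (5323 - 1*(-25059))) = -17379/((146 + 27225) + (5323 + 25059)) = -17379/(27371 + 30382) = -17379/57753 = -17379*1/57753 = -1931/6417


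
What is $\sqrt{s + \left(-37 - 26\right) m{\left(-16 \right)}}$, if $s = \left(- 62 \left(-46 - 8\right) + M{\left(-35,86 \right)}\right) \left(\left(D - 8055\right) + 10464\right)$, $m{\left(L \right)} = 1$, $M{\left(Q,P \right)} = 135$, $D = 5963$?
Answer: $3 \sqrt{3239957} \approx 5400.0$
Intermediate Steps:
$s = 29159676$ ($s = \left(- 62 \left(-46 - 8\right) + 135\right) \left(\left(5963 - 8055\right) + 10464\right) = \left(\left(-62\right) \left(-54\right) + 135\right) \left(-2092 + 10464\right) = \left(3348 + 135\right) 8372 = 3483 \cdot 8372 = 29159676$)
$\sqrt{s + \left(-37 - 26\right) m{\left(-16 \right)}} = \sqrt{29159676 + \left(-37 - 26\right) 1} = \sqrt{29159676 - 63} = \sqrt{29159613} = 3 \sqrt{3239957}$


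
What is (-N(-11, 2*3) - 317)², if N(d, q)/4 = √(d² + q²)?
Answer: 103001 + 2536*√157 ≈ 1.3478e+5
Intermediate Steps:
N(d, q) = 4*√(d² + q²)
(-N(-11, 2*3) - 317)² = (-4*√((-11)² + (2*3)²) - 317)² = (-4*√(121 + 6²) - 317)² = (-4*√(121 + 36) - 317)² = (-4*√157 - 317)² = (-317 - 4*√157)²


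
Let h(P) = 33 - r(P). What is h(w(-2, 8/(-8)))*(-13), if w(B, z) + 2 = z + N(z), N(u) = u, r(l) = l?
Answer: -481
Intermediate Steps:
w(B, z) = -2 + 2*z (w(B, z) = -2 + (z + z) = -2 + 2*z)
h(P) = 33 - P
h(w(-2, 8/(-8)))*(-13) = (33 - (-2 + 2*(8/(-8))))*(-13) = (33 - (-2 + 2*(8*(-⅛))))*(-13) = (33 - (-2 + 2*(-1)))*(-13) = (33 - (-2 - 2))*(-13) = (33 - 1*(-4))*(-13) = (33 + 4)*(-13) = 37*(-13) = -481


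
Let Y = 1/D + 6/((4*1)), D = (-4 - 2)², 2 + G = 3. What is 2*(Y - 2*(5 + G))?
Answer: -377/18 ≈ -20.944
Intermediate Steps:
G = 1 (G = -2 + 3 = 1)
D = 36 (D = (-6)² = 36)
Y = 55/36 (Y = 1/36 + 6/((4*1)) = 1*(1/36) + 6/4 = 1/36 + 6*(¼) = 1/36 + 3/2 = 55/36 ≈ 1.5278)
2*(Y - 2*(5 + G)) = 2*(55/36 - 2*(5 + 1)) = 2*(55/36 - 2*6) = 2*(55/36 - 12) = 2*(-377/36) = -377/18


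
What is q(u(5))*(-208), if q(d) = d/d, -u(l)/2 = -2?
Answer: -208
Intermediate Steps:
u(l) = 4 (u(l) = -2*(-2) = 4)
q(d) = 1
q(u(5))*(-208) = 1*(-208) = -208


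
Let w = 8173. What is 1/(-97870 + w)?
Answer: -1/89697 ≈ -1.1149e-5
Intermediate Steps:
1/(-97870 + w) = 1/(-97870 + 8173) = 1/(-89697) = -1/89697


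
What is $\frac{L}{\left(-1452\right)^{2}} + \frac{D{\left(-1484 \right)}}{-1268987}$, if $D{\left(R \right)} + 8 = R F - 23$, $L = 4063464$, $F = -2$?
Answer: $\frac{71531818085}{37158477334} \approx 1.925$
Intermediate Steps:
$D{\left(R \right)} = -31 - 2 R$ ($D{\left(R \right)} = -8 + \left(R \left(-2\right) - 23\right) = -8 - \left(23 + 2 R\right) = -31 - 2 R$)
$\frac{L}{\left(-1452\right)^{2}} + \frac{D{\left(-1484 \right)}}{-1268987} = \frac{4063464}{\left(-1452\right)^{2}} + \frac{-31 - -2968}{-1268987} = \frac{4063464}{2108304} + \left(-31 + 2968\right) \left(- \frac{1}{1268987}\right) = 4063464 \cdot \frac{1}{2108304} + 2937 \left(- \frac{1}{1268987}\right) = \frac{56437}{29282} - \frac{2937}{1268987} = \frac{71531818085}{37158477334}$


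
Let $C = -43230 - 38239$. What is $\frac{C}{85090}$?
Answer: $- \frac{81469}{85090} \approx -0.95745$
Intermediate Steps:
$C = -81469$
$\frac{C}{85090} = - \frac{81469}{85090}$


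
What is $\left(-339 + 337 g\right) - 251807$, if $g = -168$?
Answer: $-308762$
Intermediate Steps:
$\left(-339 + 337 g\right) - 251807 = \left(-339 + 337 \left(-168\right)\right) - 251807 = \left(-339 - 56616\right) - 251807 = -56955 - 251807 = -308762$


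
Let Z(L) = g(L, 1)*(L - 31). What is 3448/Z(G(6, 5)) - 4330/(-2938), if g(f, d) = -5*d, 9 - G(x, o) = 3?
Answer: 5335737/183625 ≈ 29.058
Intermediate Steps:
G(x, o) = 6 (G(x, o) = 9 - 1*3 = 9 - 3 = 6)
Z(L) = 155 - 5*L (Z(L) = (-5*1)*(L - 31) = -5*(-31 + L) = 155 - 5*L)
3448/Z(G(6, 5)) - 4330/(-2938) = 3448/(155 - 5*6) - 4330/(-2938) = 3448/(155 - 30) - 4330*(-1/2938) = 3448/125 + 2165/1469 = 5335737/183625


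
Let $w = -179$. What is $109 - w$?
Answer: $288$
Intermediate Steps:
$109 - w = 109 - -179 = 109 + 179 = 288$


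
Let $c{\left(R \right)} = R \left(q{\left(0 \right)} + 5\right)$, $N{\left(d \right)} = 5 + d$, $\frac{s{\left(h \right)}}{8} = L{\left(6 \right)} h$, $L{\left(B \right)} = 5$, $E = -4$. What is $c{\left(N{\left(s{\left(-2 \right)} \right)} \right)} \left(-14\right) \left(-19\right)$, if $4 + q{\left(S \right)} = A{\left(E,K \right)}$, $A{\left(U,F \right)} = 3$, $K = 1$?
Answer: $-79800$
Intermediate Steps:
$s{\left(h \right)} = 40 h$ ($s{\left(h \right)} = 8 \cdot 5 h = 40 h$)
$q{\left(S \right)} = -1$ ($q{\left(S \right)} = -4 + 3 = -1$)
$c{\left(R \right)} = 4 R$ ($c{\left(R \right)} = R \left(-1 + 5\right) = R 4 = 4 R$)
$c{\left(N{\left(s{\left(-2 \right)} \right)} \right)} \left(-14\right) \left(-19\right) = 4 \left(5 + 40 \left(-2\right)\right) \left(-14\right) \left(-19\right) = 4 \left(5 - 80\right) \left(-14\right) \left(-19\right) = 4 \left(-75\right) \left(-14\right) \left(-19\right) = \left(-300\right) \left(-14\right) \left(-19\right) = 4200 \left(-19\right) = -79800$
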